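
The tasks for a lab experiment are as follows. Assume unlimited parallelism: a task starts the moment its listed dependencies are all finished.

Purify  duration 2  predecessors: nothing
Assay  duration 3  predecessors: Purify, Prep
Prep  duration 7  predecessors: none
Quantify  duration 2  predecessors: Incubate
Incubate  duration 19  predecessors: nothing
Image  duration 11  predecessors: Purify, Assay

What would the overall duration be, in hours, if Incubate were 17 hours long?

21

Baseline: Incubate→Quantify = 19+2 = 21 → 21 hours.
Incubate lies on that path, so at 17 hours the path becomes 19 hours.
New critical path: Prep→Assay→Image = 7+3+11 = 21 ⇒ 21 hours.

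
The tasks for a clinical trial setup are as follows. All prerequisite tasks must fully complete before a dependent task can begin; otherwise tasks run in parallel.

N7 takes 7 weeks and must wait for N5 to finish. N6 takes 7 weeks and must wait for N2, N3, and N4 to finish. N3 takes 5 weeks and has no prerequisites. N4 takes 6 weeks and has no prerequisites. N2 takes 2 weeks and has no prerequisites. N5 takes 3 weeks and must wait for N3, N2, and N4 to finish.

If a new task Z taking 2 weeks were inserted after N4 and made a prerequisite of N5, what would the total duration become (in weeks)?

18

Originally the project takes 16 weeks.
With Z inserted, N5 now waits for max(N3, N2, N4, Z).
New critical path: N4→Z→N5→N7 = 6+2+3+7 = 18 ⇒ 18 weeks.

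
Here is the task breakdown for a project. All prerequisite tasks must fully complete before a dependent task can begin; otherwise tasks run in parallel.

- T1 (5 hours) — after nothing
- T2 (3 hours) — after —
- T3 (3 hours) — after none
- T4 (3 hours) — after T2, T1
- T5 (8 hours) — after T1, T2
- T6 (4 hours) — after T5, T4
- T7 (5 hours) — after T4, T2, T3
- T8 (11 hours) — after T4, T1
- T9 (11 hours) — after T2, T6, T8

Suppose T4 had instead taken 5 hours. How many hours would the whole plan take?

Critical path before the change: T1→T4→T8→T9 = 5+3+11+11 = 30 giving 30 hours.
T4 lies on that path, so at 5 hours the path becomes 32 hours.
That remains the longest chain; total 32 hours.

32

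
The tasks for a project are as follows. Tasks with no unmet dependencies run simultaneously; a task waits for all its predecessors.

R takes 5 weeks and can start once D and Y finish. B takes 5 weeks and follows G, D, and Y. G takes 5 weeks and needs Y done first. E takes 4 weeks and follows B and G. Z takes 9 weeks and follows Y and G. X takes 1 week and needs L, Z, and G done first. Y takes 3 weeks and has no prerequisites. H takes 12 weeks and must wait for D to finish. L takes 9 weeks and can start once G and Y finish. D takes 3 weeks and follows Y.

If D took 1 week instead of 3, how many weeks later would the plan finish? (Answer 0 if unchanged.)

Baseline: Y→D→H = 3+3+12 = 18 → 18 weeks.
Since D is critical, the -2 change carries straight to that chain (now 16 weeks).
The binding chain switches to Y→G→Z→X = 3+5+9+1 = 18; finish 18 weeks.
Change in finish: 18 − 18 = +0 weeks.

0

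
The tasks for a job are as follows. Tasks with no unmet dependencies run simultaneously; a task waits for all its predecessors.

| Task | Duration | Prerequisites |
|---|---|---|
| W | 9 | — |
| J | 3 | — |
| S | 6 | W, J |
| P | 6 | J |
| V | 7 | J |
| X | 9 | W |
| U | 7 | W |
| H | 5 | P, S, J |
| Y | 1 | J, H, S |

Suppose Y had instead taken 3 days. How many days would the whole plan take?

Actual critical path: W→S→H→Y = 9+6+5+1 = 21 ⇒ 21 days.
Since Y is critical, the +2 change carries straight to that chain (now 23 days).
That remains the longest chain; total 23 days.

23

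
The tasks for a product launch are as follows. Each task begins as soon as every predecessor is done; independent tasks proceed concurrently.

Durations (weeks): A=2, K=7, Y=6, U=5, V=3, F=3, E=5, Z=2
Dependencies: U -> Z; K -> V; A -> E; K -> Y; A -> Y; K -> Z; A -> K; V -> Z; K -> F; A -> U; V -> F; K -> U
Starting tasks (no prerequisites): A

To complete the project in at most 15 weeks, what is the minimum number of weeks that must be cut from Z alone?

1

Current finish: 16 weeks; target: 15.
Z is on every critical path, so each week cut from Z cuts the finish by one (this holds down to a finish of 15).
Need 16 − 15 = 1 week off Z → Z becomes 1 week, finish becomes 15.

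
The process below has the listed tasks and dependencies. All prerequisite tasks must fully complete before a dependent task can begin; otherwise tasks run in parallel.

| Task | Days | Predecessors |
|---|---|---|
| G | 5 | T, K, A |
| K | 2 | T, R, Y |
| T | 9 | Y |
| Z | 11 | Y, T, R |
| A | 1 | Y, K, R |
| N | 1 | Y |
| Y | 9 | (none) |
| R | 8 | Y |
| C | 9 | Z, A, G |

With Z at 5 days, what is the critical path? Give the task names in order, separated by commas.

Y, T, K, A, G, C

Actual critical path: Y→T→Z→C = 9+9+11+9 = 38 ⇒ 38 days.
Since Z is critical, the -6 change carries straight to that chain (now 32 days).
Now Y→T→K→A→G→C = 9+9+2+1+5+9 = 35 is longest, so the finish becomes 35 days.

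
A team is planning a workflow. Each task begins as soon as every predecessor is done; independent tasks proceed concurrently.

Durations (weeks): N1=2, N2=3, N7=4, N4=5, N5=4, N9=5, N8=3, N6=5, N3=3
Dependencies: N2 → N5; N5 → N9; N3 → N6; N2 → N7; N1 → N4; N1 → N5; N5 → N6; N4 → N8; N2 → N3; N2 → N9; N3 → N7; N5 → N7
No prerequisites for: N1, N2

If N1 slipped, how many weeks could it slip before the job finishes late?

1

Critical path: N2→N5→N6 = 3+4+5 = 12, so the finish is 12 weeks.
The longest chain containing N1 totals 11 weeks.
Float = 12 − 11 = 1.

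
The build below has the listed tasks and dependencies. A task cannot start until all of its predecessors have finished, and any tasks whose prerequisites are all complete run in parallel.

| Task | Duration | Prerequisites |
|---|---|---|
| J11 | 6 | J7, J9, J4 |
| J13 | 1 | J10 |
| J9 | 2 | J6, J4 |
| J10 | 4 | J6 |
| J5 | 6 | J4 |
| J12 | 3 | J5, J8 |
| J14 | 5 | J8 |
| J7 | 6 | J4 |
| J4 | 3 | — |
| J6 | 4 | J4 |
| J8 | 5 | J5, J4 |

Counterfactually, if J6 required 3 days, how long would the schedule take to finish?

Critical path before the change: J4→J5→J8→J14 = 3+6+5+5 = 19 giving 19 days.
The longest path through J6 is only 15 days, so J6 has float 4.
No other chain overtakes it, so the finish is 19 days.

19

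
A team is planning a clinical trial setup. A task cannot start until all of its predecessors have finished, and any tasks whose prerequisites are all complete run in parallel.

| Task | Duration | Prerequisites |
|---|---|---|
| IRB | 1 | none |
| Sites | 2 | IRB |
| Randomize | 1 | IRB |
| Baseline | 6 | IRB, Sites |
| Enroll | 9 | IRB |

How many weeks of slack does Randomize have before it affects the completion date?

8

The longest chain is IRB→Enroll = 1+9 = 10; overall finish 10 weeks.
The longest chain containing Randomize totals 2 weeks.
Float = 10 − 2 = 8.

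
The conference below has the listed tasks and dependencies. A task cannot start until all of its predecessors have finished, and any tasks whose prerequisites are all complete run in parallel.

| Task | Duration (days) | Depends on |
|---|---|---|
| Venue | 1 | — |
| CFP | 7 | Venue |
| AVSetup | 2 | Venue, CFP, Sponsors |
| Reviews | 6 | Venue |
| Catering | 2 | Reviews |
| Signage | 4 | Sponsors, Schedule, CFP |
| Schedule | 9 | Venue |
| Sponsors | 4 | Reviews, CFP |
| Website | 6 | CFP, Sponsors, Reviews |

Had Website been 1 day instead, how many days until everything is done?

The binding path is Venue→CFP→Sponsors→Website = 1+7+4+6 = 18; finish at 18 days.
Since Website is critical, the -5 change carries straight to that chain (now 13 days).
New critical path: Venue→CFP→Sponsors→Signage = 1+7+4+4 = 16 ⇒ 16 days.

16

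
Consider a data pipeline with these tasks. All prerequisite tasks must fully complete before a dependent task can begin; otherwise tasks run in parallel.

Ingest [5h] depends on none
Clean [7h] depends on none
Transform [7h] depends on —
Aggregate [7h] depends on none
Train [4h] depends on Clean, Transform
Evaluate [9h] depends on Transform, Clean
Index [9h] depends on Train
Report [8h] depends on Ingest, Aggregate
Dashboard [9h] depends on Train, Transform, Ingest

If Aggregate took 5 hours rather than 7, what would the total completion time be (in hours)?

As given, the longest chain is Clean→Train→Index = 7+4+9 = 20, so the finish is 20 hours.
The longest path through Aggregate is only 15 hours, so Aggregate has float 5.
No other chain overtakes it, so the finish is 20 hours.

20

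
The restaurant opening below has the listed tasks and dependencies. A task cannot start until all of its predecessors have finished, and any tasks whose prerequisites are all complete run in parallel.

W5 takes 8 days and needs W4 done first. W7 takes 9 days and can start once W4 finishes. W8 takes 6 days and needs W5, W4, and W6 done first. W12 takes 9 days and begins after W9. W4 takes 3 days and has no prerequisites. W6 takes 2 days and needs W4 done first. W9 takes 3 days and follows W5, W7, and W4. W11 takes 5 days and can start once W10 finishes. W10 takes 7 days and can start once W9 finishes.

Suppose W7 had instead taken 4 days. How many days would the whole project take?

26

The binding path is W4→W7→W9→W10→W11 = 3+9+3+7+5 = 27; finish at 27 days.
W7 is on the critical path; changing it to 4 makes that path 22 days.
Now W4→W5→W9→W10→W11 = 3+8+3+7+5 = 26 is longest, so the finish becomes 26 days.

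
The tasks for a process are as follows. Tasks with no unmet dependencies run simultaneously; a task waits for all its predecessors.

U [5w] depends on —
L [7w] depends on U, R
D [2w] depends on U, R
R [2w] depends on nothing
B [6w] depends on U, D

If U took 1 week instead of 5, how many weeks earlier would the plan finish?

As given, the longest chain is U→D→B = 5+2+6 = 13, so the finish is 13 weeks.
U is on the critical path; changing it to 1 makes that path 9 weeks.
The binding chain switches to R→D→B = 2+2+6 = 10; finish 10 weeks.
Change in finish: 10 − 13 = -3 weeks.

3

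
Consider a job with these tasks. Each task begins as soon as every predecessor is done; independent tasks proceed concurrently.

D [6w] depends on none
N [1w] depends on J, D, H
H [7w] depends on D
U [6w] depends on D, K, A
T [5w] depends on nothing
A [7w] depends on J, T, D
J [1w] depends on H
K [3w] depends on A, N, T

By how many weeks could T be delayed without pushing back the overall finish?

9

D→H→J→A→K→U = 6+7+1+7+3+6 = 30 sets the makespan at 30 weeks.
Longest path through T: 21 weeks (earliest finish 5, latest finish 14).
Float = 30 − 21 = 9.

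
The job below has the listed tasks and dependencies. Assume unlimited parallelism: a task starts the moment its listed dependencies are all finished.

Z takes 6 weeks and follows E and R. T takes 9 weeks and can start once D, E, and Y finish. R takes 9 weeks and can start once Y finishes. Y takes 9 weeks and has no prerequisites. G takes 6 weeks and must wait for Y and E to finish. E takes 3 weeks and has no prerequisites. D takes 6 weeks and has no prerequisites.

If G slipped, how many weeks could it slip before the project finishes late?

9

The longest chain is Y→R→Z = 9+9+6 = 24; overall finish 24 weeks.
The longest chain containing G totals 15 weeks.
So G can slip 24 − 15 = 9 weeks.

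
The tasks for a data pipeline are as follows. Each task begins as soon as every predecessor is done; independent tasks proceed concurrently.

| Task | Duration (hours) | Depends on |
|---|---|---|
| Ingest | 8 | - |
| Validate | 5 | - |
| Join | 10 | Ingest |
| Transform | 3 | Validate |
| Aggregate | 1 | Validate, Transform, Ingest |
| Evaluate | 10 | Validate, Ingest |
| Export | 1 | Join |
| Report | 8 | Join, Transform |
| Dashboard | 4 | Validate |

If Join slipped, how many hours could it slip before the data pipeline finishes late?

Ingest→Join→Report = 8+10+8 = 26 sets the makespan at 26 hours.
The longest chain containing Join totals 26 hours.
Slack of Join = 8 − 8 = 0 hours.

0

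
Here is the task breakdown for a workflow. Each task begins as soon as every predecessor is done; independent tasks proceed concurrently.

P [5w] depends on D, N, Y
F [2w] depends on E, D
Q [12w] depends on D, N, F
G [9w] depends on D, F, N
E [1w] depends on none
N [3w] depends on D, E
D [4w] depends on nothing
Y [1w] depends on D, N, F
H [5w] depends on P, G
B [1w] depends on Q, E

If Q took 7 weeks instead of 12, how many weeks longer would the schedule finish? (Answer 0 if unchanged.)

0

Baseline: D→N→G→H = 4+3+9+5 = 21 → 21 weeks.
Q is off the critical path — its longest chain is 20 weeks, giving 1 of slack.
No other chain overtakes it, so the finish is 21 weeks.
Change in finish: 21 − 21 = +0 weeks.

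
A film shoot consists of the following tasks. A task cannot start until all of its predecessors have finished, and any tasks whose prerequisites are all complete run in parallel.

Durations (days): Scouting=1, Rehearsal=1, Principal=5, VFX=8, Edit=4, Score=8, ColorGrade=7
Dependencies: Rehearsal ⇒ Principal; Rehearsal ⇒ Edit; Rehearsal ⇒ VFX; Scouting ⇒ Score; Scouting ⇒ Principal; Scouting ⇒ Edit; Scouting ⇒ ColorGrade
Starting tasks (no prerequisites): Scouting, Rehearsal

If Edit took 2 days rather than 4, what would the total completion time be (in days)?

9

The binding path is Scouting→Score = 1+8 = 9; finish at 9 days.
Edit is off the critical path — its longest chain is 5 days, giving 4 of slack.
The critical path is still Scouting→Score; finish is now 9 days.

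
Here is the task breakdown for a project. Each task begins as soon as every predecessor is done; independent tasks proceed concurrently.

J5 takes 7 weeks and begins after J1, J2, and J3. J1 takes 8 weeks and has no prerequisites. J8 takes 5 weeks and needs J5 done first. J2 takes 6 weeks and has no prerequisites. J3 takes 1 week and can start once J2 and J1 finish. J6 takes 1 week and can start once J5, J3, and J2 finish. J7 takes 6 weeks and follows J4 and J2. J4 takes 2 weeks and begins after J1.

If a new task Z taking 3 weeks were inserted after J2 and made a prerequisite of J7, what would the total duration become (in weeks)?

Originally the plan takes 21 weeks.
With Z inserted, J7 now waits for max(J4, J2, Z).
New critical path: J1→J3→J5→J8 = 8+1+7+5 = 21 ⇒ 21 weeks.

21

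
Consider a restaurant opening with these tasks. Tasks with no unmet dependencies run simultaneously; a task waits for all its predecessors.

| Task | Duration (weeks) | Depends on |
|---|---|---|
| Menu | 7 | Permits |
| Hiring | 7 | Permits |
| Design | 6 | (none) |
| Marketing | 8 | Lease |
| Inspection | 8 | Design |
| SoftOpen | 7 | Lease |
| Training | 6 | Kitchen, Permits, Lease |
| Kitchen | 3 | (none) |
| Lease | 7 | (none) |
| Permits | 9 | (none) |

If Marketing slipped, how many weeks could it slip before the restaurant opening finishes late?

1

Critical path: Permits→Hiring = 9+7 = 16, so the finish is 16 weeks.
Longest path through Marketing: 15 weeks (earliest finish 15, latest finish 16).
So Marketing can slip 16 − 15 = 1 week.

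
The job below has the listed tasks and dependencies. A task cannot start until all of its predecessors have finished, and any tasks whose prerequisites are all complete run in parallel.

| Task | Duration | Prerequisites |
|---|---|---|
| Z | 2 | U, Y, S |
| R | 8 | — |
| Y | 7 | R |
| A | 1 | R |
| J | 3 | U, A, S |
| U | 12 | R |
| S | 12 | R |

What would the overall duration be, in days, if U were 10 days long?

Actual critical path: R→U→J = 8+12+3 = 23 ⇒ 23 days.
Since U is critical, the -2 change carries straight to that chain (now 21 days).
New critical path: R→S→J = 8+12+3 = 23 ⇒ 23 days.

23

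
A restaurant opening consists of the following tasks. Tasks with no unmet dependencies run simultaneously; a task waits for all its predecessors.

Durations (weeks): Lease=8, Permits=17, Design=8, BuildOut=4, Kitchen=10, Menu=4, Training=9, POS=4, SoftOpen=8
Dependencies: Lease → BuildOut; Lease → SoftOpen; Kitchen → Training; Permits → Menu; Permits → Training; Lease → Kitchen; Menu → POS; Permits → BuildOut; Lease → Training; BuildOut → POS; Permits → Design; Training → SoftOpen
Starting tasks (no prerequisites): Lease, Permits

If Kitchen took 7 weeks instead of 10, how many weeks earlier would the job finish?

Critical path before the change: Lease→Kitchen→Training→SoftOpen = 8+10+9+8 = 35 giving 35 weeks.
Kitchen is on the critical path; changing it to 7 makes that path 32 weeks.
The binding chain switches to Permits→Training→SoftOpen = 17+9+8 = 34; finish 34 weeks.
Change in finish: 34 − 35 = -1 weeks.

1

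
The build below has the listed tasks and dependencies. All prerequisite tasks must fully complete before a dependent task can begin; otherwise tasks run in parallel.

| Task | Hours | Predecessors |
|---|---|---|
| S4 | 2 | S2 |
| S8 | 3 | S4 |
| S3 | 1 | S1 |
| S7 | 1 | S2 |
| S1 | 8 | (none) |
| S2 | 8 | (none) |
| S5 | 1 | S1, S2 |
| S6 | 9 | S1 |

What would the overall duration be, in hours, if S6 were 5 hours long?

As given, the longest chain is S1→S6 = 8+9 = 17, so the finish is 17 hours.
Since S6 is critical, the -4 change carries straight to that chain (now 13 hours).
That remains the longest chain; total 13 hours.

13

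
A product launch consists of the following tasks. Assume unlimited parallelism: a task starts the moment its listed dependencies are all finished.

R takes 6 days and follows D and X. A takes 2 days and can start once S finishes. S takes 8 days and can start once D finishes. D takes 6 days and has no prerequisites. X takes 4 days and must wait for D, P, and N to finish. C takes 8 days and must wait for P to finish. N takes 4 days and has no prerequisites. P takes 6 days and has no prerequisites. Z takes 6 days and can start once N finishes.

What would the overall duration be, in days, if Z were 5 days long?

Actual critical path: P→X→R = 6+4+6 = 16 ⇒ 16 days.
Z has 6 days of float (longest path through it is 10).
The critical path is still P→X→R; finish is now 16 days.

16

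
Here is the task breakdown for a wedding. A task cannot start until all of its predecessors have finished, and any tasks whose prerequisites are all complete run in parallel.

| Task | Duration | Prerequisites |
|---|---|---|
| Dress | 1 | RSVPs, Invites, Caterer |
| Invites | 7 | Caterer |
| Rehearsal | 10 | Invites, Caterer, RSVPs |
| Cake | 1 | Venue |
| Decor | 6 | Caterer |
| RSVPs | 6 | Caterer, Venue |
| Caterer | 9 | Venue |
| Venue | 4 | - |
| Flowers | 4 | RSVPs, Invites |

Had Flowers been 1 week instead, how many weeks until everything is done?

30

Critical path before the change: Venue→Caterer→Invites→Rehearsal = 4+9+7+10 = 30 giving 30 weeks.
The longest path through Flowers is only 24 weeks, so Flowers has float 6.
The critical path is still Venue→Caterer→Invites→Rehearsal; finish is now 30 weeks.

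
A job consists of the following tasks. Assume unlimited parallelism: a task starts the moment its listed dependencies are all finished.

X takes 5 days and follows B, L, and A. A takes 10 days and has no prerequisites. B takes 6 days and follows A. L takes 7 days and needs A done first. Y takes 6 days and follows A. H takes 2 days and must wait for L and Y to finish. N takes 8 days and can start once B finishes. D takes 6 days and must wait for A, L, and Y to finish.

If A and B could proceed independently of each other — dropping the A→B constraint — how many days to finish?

With the dependency in place, A→B→N = 10+6+8 = 24 sets the finish at 24 days.
Without A→B, B's earliest start moves from 10 to 0.
After: A→L→D = 10+7+6 = 23 → 23 days.

23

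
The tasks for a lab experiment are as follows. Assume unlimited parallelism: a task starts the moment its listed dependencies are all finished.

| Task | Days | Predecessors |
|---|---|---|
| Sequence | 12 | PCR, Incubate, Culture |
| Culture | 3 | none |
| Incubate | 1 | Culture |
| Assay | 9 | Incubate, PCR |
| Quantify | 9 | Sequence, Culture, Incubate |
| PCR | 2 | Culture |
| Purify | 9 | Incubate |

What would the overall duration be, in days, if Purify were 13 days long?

26

The binding path is Culture→PCR→Sequence→Quantify = 3+2+12+9 = 26; finish at 26 days.
Purify is off the critical path — its longest chain is 13 days, giving 13 of slack.
That remains the longest chain; total 26 days.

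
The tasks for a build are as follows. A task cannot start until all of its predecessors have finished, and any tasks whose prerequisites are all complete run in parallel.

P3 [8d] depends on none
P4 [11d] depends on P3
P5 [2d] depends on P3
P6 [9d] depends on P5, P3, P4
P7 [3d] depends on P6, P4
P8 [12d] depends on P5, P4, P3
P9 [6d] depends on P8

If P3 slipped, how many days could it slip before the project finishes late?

Critical path: P3→P4→P8→P9 = 8+11+12+6 = 37, so the finish is 37 days.
Longest path through P3: 37 days (earliest finish 8, latest finish 8).
So P3 can slip 8 − 8 = 0 days.

0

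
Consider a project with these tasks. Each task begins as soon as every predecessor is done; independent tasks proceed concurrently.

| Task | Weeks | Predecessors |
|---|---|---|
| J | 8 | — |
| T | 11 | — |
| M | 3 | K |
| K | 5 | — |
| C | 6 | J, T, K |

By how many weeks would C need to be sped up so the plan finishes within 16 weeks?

Current finish: 17 weeks; target: 16.
C is on every critical path, so each week cut from C cuts the finish by one (this holds down to a finish of 12).
Need 17 − 16 = 1 week off C → C becomes 5 weeks, finish becomes 16.

1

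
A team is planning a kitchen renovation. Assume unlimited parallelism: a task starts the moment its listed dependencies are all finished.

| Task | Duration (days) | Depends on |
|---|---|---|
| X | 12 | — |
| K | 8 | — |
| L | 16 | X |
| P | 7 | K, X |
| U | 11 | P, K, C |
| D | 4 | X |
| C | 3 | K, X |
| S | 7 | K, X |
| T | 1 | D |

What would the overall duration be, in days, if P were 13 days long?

36

The binding path is X→P→U = 12+7+11 = 30; finish at 30 days.
Since P is critical, the +6 change carries straight to that chain (now 36 days).
No other chain overtakes it, so the finish is 36 days.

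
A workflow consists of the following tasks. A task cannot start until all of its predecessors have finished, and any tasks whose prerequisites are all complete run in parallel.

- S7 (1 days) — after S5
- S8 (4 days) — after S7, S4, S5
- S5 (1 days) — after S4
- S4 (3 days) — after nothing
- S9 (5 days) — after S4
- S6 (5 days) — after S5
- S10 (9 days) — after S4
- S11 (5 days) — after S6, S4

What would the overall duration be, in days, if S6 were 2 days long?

As given, the longest chain is S4→S5→S6→S11 = 3+1+5+5 = 14, so the finish is 14 days.
Since S6 is critical, the -3 change carries straight to that chain (now 11 days).
Now S4→S10 = 3+9 = 12 is longest, so the finish becomes 12 days.

12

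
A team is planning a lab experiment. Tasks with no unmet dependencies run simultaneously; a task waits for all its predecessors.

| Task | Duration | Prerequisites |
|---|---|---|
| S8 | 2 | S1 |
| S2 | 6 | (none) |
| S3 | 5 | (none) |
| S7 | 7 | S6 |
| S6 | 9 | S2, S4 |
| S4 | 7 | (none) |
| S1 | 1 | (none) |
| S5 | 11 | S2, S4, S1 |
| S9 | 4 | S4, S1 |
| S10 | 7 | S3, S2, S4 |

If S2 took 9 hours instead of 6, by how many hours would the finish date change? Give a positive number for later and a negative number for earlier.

As given, the longest chain is S4→S6→S7 = 7+9+7 = 23, so the finish is 23 hours.
S2 is off the critical path — its longest chain is 22 hours, giving 1 of slack.
New critical path: S2→S6→S7 = 9+9+7 = 25 ⇒ 25 hours.
Change in finish: 25 − 23 = +2 hours.

2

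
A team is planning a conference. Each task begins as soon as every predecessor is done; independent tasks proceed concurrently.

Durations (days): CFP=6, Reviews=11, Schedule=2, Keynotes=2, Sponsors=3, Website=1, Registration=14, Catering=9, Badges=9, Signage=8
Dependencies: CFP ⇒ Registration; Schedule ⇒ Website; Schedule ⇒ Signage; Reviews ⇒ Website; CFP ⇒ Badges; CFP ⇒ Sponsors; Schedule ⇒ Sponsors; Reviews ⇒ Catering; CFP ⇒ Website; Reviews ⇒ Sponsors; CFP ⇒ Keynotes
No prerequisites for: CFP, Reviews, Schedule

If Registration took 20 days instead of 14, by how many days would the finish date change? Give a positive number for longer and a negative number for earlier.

6

The binding path is CFP→Registration = 6+14 = 20; finish at 20 days.
Registration is on the critical path; changing it to 20 makes that path 26 days.
That remains the longest chain; total 26 days.
Change in finish: 26 − 20 = +6 days.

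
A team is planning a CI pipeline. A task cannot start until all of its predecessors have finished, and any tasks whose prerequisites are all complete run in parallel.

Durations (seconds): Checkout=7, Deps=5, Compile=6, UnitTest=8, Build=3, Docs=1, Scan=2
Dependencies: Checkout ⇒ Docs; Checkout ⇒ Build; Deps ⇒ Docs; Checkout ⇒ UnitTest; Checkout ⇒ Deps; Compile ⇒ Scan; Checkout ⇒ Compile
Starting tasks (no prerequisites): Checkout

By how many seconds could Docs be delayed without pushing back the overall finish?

Checkout→Compile→Scan = 7+6+2 = 15 sets the makespan at 15 seconds.
Docs finishes as early as 13 and must finish by 15.
So Docs can slip 15 − 13 = 2 seconds.

2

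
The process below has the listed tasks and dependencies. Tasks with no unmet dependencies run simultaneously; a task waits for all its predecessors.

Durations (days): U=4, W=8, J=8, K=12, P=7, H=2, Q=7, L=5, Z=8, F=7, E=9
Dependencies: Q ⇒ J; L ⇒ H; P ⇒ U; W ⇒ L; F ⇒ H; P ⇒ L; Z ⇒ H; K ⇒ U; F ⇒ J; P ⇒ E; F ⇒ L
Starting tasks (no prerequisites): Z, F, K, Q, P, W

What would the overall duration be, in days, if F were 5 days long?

16

Critical path before the change: K→U = 12+4 = 16 giving 16 days.
The longest path through F is only 15 days, so F has float 1.
No other chain overtakes it, so the finish is 16 days.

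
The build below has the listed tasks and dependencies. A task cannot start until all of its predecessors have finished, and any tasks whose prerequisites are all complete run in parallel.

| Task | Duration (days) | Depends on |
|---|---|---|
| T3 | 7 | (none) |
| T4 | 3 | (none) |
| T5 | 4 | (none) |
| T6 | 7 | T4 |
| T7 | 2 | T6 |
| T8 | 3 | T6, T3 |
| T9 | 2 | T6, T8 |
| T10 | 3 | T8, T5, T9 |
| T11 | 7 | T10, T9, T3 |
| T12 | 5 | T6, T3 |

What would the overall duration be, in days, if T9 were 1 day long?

The binding path is T4→T6→T8→T9→T10→T11 = 3+7+3+2+3+7 = 25; finish at 25 days.
Since T9 is critical, the -1 change carries straight to that chain (now 24 days).
That remains the longest chain; total 24 days.

24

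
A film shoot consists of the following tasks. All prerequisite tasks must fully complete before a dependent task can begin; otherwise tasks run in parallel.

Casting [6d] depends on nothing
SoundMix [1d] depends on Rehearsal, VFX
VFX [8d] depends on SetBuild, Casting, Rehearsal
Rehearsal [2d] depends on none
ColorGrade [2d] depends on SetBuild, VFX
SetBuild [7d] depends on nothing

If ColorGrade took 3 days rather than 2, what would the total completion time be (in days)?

As given, the longest chain is SetBuild→VFX→ColorGrade = 7+8+2 = 17, so the finish is 17 days.
Since ColorGrade is critical, the +1 change carries straight to that chain (now 18 days).
That remains the longest chain; total 18 days.

18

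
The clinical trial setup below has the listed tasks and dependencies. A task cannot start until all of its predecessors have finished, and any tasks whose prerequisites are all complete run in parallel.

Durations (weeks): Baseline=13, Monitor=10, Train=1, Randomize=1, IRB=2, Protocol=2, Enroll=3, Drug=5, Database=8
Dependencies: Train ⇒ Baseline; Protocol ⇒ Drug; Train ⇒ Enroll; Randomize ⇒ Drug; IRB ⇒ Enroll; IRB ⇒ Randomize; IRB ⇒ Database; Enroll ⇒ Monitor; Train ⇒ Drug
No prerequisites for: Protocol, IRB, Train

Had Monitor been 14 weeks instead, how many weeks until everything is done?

Baseline: IRB→Enroll→Monitor = 2+3+10 = 15 → 15 weeks.
Monitor is on the critical path; changing it to 14 makes that path 19 weeks.
No other chain overtakes it, so the finish is 19 weeks.

19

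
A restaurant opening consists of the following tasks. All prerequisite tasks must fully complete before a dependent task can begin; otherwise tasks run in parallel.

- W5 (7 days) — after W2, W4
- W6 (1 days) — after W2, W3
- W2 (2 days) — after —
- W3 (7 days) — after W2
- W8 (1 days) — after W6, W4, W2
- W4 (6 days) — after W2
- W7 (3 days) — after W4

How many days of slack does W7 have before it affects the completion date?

4

W2→W4→W5 = 2+6+7 = 15 sets the makespan at 15 days.
The longest chain containing W7 totals 11 days.
Slack of W7 = 12 − 8 = 4 days.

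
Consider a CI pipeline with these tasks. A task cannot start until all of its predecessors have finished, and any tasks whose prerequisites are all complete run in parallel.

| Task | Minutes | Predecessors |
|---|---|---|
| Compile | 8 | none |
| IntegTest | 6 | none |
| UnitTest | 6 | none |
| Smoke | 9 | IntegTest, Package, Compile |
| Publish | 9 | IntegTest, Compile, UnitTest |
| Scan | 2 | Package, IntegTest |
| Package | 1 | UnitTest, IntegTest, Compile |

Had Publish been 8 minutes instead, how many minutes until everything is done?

As given, the longest chain is Compile→Package→Smoke = 8+1+9 = 18, so the finish is 18 minutes.
The longest path through Publish is only 17 minutes, so Publish has float 1.
That remains the longest chain; total 18 minutes.

18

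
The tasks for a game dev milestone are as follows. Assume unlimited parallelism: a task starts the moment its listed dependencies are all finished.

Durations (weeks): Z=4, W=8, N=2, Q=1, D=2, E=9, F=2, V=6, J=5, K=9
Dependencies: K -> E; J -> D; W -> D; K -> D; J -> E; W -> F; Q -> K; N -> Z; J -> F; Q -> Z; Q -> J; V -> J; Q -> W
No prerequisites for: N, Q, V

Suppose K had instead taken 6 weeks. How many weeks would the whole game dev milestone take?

20

Baseline: V→J→E = 6+5+9 = 20 → 20 weeks.
The longest path through K is only 19 weeks, so K has float 1.
The critical path is still V→J→E; finish is now 20 weeks.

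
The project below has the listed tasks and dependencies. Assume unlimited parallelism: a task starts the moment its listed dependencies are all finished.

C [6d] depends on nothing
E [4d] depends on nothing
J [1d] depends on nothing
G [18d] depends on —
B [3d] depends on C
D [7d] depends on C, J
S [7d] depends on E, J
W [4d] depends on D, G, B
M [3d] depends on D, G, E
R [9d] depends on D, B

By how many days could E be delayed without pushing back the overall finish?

The longest chain is C→D→R = 6+7+9 = 22; overall finish 22 days.
The longest chain containing E totals 11 days.
Slack of E = 11 − 0 = 11 days.

11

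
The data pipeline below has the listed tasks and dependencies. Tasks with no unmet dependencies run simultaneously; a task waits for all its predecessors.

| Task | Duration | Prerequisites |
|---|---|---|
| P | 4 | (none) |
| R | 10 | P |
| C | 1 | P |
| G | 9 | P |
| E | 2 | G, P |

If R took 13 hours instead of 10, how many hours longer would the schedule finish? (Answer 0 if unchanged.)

2

The binding path is P→G→E = 4+9+2 = 15; finish at 15 hours.
R has 1 hour of float (longest path through it is 14).
Now P→R = 4+13 = 17 is longest, so the finish becomes 17 hours.
Change in finish: 17 − 15 = +2 hours.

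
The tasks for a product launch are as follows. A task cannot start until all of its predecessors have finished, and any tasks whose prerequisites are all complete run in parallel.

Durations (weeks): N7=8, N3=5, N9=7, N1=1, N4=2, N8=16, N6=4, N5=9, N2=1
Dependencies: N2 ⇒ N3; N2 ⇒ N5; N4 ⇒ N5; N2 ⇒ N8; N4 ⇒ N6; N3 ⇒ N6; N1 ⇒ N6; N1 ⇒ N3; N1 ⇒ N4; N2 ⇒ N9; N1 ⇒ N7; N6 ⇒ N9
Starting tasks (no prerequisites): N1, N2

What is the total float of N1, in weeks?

0

N1→N3→N6→N9 = 1+5+4+7 = 17 sets the makespan at 17 weeks.
Longest path through N1: 17 weeks (earliest finish 1, latest finish 1).
Float = 17 − 17 = 0.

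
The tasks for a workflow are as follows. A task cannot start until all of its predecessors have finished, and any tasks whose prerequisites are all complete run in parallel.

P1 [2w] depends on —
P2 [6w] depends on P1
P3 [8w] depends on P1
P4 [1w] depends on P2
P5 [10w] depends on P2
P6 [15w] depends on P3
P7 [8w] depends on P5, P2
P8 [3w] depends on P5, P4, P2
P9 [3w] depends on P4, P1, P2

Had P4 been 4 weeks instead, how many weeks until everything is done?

26

Baseline: P1→P2→P5→P7 = 2+6+10+8 = 26 → 26 weeks.
P4 is off the critical path — its longest chain is 12 weeks, giving 14 of slack.
That remains the longest chain; total 26 weeks.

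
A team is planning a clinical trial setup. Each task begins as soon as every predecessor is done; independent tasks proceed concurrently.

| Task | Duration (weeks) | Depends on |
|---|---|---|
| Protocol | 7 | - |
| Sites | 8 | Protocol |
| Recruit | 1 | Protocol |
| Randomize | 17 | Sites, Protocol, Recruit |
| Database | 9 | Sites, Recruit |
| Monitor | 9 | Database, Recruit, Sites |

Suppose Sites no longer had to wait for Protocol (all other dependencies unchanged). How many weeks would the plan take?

Before: longest chain Protocol→Sites→Database→Monitor = 7+8+9+9 = 33, finish 33.
Without Protocol→Sites, Sites's earliest start moves from 7 to 0.
New critical path: Protocol→Recruit→Database→Monitor = 7+1+9+9 = 26 ⇒ 26 weeks.

26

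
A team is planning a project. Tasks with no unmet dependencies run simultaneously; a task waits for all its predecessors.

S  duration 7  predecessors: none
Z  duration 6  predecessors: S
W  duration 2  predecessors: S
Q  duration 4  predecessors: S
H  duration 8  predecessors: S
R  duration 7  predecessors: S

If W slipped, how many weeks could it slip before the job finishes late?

The longest chain is S→H = 7+8 = 15; overall finish 15 weeks.
Longest path through W: 9 weeks (earliest finish 9, latest finish 15).
Slack of W = 13 − 7 = 6 weeks.

6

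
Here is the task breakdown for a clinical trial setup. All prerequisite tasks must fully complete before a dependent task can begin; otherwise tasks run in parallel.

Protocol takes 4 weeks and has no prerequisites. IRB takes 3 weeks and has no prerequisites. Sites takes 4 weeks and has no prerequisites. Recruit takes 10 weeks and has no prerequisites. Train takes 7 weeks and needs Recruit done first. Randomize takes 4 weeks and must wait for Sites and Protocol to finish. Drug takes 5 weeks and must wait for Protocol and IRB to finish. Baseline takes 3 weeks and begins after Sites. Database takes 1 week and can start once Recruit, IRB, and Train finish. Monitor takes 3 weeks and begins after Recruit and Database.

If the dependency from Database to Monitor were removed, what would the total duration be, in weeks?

18

With the dependency in place, Recruit→Train→Database→Monitor = 10+7+1+3 = 21 sets the finish at 21 weeks.
Without Database→Monitor, Monitor's earliest start moves from 18 to 10.
New critical path: Recruit→Train→Database = 10+7+1 = 18 ⇒ 18 weeks.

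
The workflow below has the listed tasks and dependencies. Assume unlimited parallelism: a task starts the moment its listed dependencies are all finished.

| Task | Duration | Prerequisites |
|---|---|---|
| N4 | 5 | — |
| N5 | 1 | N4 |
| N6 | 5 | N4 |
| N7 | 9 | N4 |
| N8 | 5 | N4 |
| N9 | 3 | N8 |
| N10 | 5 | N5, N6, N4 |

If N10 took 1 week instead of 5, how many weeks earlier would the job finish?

1

Baseline: N4→N6→N10 = 5+5+5 = 15 → 15 weeks.
Since N10 is critical, the -4 change carries straight to that chain (now 11 weeks).
Now N4→N7 = 5+9 = 14 is longest, so the finish becomes 14 weeks.
Change in finish: 14 − 15 = -1 weeks.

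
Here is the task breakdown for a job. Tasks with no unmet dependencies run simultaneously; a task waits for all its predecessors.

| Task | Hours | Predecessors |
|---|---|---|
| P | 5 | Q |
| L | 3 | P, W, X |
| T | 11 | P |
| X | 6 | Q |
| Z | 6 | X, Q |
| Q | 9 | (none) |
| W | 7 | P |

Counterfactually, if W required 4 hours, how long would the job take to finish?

25

The binding path is Q→P→T = 9+5+11 = 25; finish at 25 hours.
The longest path through W is only 24 hours, so W has float 1.
That remains the longest chain; total 25 hours.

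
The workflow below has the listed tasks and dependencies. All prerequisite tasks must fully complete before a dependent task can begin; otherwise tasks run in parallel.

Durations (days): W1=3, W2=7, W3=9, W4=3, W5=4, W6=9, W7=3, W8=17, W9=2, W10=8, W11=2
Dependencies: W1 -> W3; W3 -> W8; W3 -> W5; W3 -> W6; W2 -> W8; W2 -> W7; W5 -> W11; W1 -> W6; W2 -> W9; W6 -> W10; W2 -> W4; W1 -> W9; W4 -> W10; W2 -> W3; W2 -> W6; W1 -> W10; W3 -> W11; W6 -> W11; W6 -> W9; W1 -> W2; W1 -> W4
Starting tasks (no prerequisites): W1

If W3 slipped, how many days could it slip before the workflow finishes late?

Critical path: W1→W2→W3→W6→W10 = 3+7+9+9+8 = 36, so the finish is 36 days.
Longest path through W3: 36 days (earliest finish 19, latest finish 19).
So W3 can slip 19 − 19 = 0 days.

0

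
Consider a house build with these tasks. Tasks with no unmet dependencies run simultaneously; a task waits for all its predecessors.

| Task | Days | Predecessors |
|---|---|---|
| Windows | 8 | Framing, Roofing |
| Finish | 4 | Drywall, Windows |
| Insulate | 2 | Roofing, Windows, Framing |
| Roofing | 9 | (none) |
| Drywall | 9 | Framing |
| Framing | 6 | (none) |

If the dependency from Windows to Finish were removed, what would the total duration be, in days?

With the dependency in place, Roofing→Windows→Finish = 9+8+4 = 21 sets the finish at 21 days.
Without Windows→Finish, Finish's earliest start moves from 17 to 15.
After: Framing→Drywall→Finish = 6+9+4 = 19 → 19 days.

19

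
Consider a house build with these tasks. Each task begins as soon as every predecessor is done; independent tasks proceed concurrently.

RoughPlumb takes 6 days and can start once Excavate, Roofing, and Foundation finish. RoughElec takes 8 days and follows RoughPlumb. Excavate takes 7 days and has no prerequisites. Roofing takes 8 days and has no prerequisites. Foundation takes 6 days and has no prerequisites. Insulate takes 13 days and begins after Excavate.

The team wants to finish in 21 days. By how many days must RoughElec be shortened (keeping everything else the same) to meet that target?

Current finish: 22 days; target: 21.
RoughElec is on every critical path, so each day cut from RoughElec cuts the finish by one (this holds down to a finish of 20).
Need 22 − 21 = 1 day off RoughElec → RoughElec becomes 7 days, finish becomes 21.

1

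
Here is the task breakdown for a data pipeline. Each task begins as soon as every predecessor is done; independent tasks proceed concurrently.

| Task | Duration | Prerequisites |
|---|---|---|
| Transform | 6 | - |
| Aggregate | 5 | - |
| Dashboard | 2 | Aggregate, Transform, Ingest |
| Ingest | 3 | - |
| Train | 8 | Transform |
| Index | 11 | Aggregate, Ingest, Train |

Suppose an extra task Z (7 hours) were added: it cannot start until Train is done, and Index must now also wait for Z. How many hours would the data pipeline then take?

32

Originally the data pipeline takes 25 hours.
With Z inserted, Index now waits for max(Aggregate, Ingest, Train, Z).
New critical path: Transform→Train→Z→Index = 6+8+7+11 = 32 ⇒ 32 hours.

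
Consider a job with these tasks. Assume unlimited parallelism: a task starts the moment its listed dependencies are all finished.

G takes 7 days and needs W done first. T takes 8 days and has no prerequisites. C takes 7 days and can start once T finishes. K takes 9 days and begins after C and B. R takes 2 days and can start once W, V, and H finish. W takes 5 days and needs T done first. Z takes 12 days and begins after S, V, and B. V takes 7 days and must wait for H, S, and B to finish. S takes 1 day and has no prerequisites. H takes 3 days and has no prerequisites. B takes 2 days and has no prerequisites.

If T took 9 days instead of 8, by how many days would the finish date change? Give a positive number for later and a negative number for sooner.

1

Actual critical path: T→C→K = 8+7+9 = 24 ⇒ 24 days.
Since T is critical, the +1 change carries straight to that chain (now 25 days).
No other chain overtakes it, so the finish is 25 days.
Change in finish: 25 − 24 = +1 days.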